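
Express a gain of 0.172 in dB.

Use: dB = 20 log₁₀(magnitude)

dB = 20 log₁₀(0.172) = -15.3 dB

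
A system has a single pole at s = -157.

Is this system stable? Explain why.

Pole at s = -157 is in the left half-plane. Stable.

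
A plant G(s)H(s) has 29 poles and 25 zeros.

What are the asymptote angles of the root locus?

n - m = 29 - 25 = 4. Angles: θk = (2k + 1)·180°/4 = 45°, 135°, 225°, 315°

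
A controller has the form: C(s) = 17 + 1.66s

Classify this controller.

This is a Proportional-Derivative (PD) controller.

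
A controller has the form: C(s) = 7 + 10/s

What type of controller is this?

This is a Proportional-Integral (PI) controller.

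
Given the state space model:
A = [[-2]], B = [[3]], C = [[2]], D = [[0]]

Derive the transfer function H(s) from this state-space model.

(sI - A)⁻¹ = 1/(s + 2). H(s) = 2 × 3/(s + 2) + 0 = 6/(s + 2).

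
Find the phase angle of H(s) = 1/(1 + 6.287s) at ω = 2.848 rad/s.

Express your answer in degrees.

Phase = -arctan(ωτ) = -arctan(2.848 × 6.287) = -86.8°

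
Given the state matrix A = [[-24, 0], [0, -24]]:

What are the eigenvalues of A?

For diagonal matrix, eigenvalues are diagonal entries: λ₁ = -24, λ₂ = -24.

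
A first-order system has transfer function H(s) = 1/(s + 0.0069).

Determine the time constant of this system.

For H(s) = 1/(s + 1/τ), the pole is at -1/τ = -0.0069, so τ = 1/0.0069 = 144.9 s.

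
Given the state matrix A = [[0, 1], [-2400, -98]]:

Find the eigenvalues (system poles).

det(A - λI) = λ² - (-98)λ + 2400 = (λ - (-50))(λ - (-48)). Eigenvalues: -50, -48.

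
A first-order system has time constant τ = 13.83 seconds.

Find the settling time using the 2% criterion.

For first-order system, 2% settling time ≈ 4τ = 4 × 13.83 = 55.32 s.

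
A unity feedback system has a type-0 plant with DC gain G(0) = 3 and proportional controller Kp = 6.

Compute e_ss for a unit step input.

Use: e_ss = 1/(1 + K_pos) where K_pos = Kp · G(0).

K_pos = Kp · G(0) = 6 × 3 = 18. e_ss = 1/(1 + 18) = 0.0526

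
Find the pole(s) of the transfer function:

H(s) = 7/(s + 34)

Pole is where denominator = 0: s + 34 = 0, so s = -34.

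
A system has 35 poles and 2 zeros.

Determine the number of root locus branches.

Root locus has n branches where n = number of poles = 35.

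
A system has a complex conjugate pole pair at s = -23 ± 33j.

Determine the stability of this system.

Real part of poles is -23 (< 0, left half-plane). Stable.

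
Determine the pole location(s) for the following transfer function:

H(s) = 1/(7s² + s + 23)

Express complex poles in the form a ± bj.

Discriminant = 1² - 4×7×23 = 1 - 644 = -643 < 0, so the poles are a complex conjugate pair s = (-1 ± j√643)/(2×7). Real part = -1/(2×7) = -1/14 ≈ -0.0714; imaginary part = ±√643/(2×7) ≈ 1.8112. Poles: s = -0.0714 ± 1.8112j.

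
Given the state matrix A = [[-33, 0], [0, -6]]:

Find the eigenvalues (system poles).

For diagonal matrix, eigenvalues are diagonal entries: λ₁ = -33, λ₂ = -6.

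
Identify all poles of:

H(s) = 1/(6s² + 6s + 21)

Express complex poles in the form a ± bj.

Discriminant = 6² - 4×6×21 = 36 - 504 = -468 < 0, so the poles are a complex conjugate pair s = (-6 ± j√468)/(2×6). Real part = -6/(2×6) = -6/12 = -0.5; imaginary part = ±√468/(2×6) ≈ 1.8028. Poles: s = -0.5 ± 1.8028j.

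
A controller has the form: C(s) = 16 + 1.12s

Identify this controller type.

This is a Proportional-Derivative (PD) controller.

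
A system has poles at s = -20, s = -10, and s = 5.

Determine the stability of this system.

Pole(s) at s = 5 are not in the left half-plane. System is unstable.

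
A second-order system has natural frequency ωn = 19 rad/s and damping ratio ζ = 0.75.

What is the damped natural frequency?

ωd = ωn√(1 - ζ²) = 19√(1 - 0.75²) = 12.57 rad/s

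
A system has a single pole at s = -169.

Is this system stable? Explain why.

Pole at s = -169 is in the left half-plane. Stable.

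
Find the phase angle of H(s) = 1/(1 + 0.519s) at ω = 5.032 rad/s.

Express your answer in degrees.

Phase = -arctan(ωτ) = -arctan(5.032 × 0.519) = -69.0°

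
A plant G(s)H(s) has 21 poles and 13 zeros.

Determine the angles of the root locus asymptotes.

n - m = 21 - 13 = 8. Angles: θk = (2k + 1)·180°/8 = 22.5°, 67.5°, 112.5°, 157.5°, 202.5°, 247.5°, 292.5°, 337.5°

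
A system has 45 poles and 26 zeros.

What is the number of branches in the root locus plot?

Root locus has n branches where n = number of poles = 45.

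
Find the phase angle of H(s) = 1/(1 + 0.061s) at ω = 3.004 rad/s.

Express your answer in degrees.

Phase = -arctan(ωτ) = -arctan(3.004 × 0.061) = -10.4°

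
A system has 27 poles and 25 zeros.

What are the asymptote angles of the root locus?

n - m = 27 - 25 = 2. Angles: θk = (2k + 1)·180°/2 = 90°, 270°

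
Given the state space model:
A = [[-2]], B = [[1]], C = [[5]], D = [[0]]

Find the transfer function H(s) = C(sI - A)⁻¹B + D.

(sI - A)⁻¹ = 1/(s + 2). H(s) = 5 × 1/(s + 2) + 0 = 5/(s + 2).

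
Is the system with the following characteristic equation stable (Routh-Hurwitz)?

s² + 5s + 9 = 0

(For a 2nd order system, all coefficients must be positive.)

Coefficients: 1, 5, 9. All positive, so system is stable.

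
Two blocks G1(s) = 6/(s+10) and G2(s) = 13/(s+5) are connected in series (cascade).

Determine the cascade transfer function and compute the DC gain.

Series: multiply transfer functions. G_eq = 6/(s+10) × 13/(s+5) = 78/((s+10)(s+5)). DC gain = 78/(10×5) = 1.56.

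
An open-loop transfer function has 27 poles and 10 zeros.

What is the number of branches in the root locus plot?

Root locus has n branches where n = number of poles = 27.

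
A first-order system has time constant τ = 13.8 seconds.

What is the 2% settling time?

For first-order system, 2% settling time ≈ 4τ = 4 × 13.8 = 55.2 s.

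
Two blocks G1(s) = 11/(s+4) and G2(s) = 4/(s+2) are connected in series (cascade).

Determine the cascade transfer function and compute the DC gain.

Series: multiply transfer functions. G_eq = 11/(s+4) × 4/(s+2) = 44/((s+4)(s+2)). DC gain = 44/(4×2) = 5.5.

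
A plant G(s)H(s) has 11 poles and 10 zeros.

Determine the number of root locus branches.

Root locus has n branches where n = number of poles = 11.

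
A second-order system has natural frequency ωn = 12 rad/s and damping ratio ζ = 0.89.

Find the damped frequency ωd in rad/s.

ωd = ωn√(1 - ζ²) = 12√(1 - 0.89²) = 5.47 rad/s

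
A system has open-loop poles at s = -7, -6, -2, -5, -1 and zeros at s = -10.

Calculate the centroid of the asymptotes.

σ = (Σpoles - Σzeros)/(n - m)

σ = (Σpoles - Σzeros)/(n - m) = (-21 - (-10))/(5 - 1) = -11/4 = -2.75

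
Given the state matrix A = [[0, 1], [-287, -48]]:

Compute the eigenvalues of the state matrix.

det(A - λI) = λ² - (-48)λ + 287 = (λ - (-41))(λ - (-7)). Eigenvalues: -41, -7.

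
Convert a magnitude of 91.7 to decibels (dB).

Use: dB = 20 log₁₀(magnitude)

dB = 20 log₁₀(91.7) = 39.2 dB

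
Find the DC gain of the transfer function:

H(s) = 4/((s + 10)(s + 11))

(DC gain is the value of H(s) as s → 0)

DC gain = H(0) = 4/(10 × 11) = 4/110 = 0.0364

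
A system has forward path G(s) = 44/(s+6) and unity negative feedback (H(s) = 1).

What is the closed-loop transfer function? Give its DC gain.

T(s) = G/(1+GH) = [44/(s+6)] / [1 + 44/(s+6)] = 44/(s+6+44) = 44/(s+50). DC gain = 44/50 = 0.88.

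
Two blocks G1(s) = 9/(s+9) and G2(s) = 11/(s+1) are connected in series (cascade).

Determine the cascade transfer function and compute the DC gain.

Series: multiply transfer functions. G_eq = 9/(s+9) × 11/(s+1) = 99/((s+9)(s+1)). DC gain = 99/(9×1) = 11.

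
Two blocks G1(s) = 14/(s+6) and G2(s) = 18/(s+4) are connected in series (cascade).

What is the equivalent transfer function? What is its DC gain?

Series: multiply transfer functions. G_eq = 14/(s+6) × 18/(s+4) = 252/((s+6)(s+4)). DC gain = 252/(6×4) = 10.5.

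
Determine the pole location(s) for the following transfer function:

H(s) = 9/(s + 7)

Pole is where denominator = 0: s + 7 = 0, so s = -7.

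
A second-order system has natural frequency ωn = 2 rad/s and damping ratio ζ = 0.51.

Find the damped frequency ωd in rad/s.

ωd = ωn√(1 - ζ²) = 2√(1 - 0.51²) = 1.72 rad/s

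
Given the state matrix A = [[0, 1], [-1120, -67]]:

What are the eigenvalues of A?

det(A - λI) = λ² - (-67)λ + 1120 = (λ - (-35))(λ - (-32)). Eigenvalues: -35, -32.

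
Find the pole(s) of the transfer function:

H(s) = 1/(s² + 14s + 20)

Discriminant = 14² - 4×1×20 = 196 - 80 = 116 > 0, so two distinct real poles. Using quadratic formula: s = (-14 ± √116)/(2×1) = (-14 ± √116)/2, with √116 ≈ 10.7703. s₁ ≈ -1.6148, s₂ ≈ -12.3852. Poles: s₁ = -1.6148, s₂ = -12.3852.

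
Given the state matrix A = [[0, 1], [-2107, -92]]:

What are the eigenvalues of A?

det(A - λI) = λ² - (-92)λ + 2107 = (λ - (-49))(λ - (-43)). Eigenvalues: -49, -43.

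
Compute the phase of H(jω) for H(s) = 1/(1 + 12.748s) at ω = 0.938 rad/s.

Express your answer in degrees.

Phase = -arctan(ωτ) = -arctan(0.938 × 12.748) = -85.2°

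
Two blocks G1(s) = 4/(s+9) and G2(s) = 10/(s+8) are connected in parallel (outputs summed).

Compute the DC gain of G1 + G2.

Parallel: G_eq = G1 + G2. DC gain = G1(0) + G2(0) = 4/9 + 10/8 = 0.4444 + 1.25 = 1.6944.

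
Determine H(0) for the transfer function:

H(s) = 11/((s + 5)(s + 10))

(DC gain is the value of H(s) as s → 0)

DC gain = H(0) = 11/(5 × 10) = 11/50 = 0.22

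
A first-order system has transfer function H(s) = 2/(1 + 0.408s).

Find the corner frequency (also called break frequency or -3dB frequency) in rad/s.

Corner frequency = 1/τ = 1/0.408 = 2.451 rad/s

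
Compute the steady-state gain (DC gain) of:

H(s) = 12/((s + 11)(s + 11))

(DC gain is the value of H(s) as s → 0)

DC gain = H(0) = 12/(11 × 11) = 12/121 = 0.0992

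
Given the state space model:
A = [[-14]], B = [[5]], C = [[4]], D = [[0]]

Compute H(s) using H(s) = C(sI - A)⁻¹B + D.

(sI - A)⁻¹ = 1/(s + 14). H(s) = 4 × 5/(s + 14) + 0 = 20/(s + 14).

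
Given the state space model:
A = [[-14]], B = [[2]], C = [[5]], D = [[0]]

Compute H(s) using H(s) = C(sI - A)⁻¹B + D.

(sI - A)⁻¹ = 1/(s + 14). H(s) = 5 × 2/(s + 14) + 0 = 10/(s + 14).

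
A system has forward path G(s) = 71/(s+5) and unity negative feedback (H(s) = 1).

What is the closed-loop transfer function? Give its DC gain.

T(s) = G/(1+GH) = [71/(s+5)] / [1 + 71/(s+5)] = 71/(s+5+71) = 71/(s+76). DC gain = 71/76 = 0.9342.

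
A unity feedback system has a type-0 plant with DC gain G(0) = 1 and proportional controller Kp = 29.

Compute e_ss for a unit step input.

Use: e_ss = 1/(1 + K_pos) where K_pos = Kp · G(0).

K_pos = Kp · G(0) = 29 × 1 = 29. e_ss = 1/(1 + 29) = 0.0333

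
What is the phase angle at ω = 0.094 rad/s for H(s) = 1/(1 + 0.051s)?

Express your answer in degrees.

Phase = -arctan(ωτ) = -arctan(0.094 × 0.051) = -0.3°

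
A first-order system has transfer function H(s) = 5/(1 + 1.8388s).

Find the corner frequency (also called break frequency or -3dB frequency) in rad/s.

Corner frequency = 1/τ = 1/1.8388 = 0.544 rad/s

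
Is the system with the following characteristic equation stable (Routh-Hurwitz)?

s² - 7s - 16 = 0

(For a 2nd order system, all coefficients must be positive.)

Coefficients: 1, -7, -16. b=-7, c=-16 not positive, so system is unstable.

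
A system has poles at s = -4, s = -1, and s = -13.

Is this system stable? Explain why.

All poles are in the left half-plane. System is stable.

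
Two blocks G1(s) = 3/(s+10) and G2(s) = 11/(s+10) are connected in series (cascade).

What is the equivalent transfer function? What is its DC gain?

Series: multiply transfer functions. G_eq = 3/(s+10) × 11/(s+10) = 33/((s+10)(s+10)). DC gain = 33/(10×10) = 0.33.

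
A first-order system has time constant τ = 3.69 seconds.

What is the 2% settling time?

For first-order system, 2% settling time ≈ 4τ = 4 × 3.69 = 14.76 s.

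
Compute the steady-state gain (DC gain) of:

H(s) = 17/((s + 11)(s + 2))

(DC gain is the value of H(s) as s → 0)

DC gain = H(0) = 17/(11 × 2) = 17/22 = 0.7727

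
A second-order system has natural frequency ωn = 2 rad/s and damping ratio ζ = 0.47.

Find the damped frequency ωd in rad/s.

ωd = ωn√(1 - ζ²) = 2√(1 - 0.47²) = 1.77 rad/s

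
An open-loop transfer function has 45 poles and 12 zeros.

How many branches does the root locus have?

Root locus has n branches where n = number of poles = 45.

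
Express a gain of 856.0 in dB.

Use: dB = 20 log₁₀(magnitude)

dB = 20 log₁₀(856.0) = 58.6 dB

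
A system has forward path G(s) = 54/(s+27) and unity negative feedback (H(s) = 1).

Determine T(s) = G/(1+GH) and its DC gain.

T(s) = G/(1+GH) = [54/(s+27)] / [1 + 54/(s+27)] = 54/(s+27+54) = 54/(s+81). DC gain = 54/81 = 0.6667.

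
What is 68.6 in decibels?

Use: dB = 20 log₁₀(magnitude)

dB = 20 log₁₀(68.6) = 36.7 dB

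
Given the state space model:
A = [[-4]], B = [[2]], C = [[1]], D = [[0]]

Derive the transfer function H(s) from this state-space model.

(sI - A)⁻¹ = 1/(s + 4). H(s) = 1 × 2/(s + 4) + 0 = 2/(s + 4).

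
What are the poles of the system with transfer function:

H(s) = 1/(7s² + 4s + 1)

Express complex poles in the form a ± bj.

Discriminant = 4² - 4×7×1 = 16 - 28 = -12 < 0, so the poles are a complex conjugate pair s = (-4 ± j√12)/(2×7). Real part = -4/(2×7) = -4/14 ≈ -0.2857; imaginary part = ±√12/(2×7) ≈ 0.2474. Poles: s = -0.2857 ± 0.2474j.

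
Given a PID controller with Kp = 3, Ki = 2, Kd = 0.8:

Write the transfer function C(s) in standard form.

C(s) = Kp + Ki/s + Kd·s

Substituting values: C(s) = 3 + 2/s + 0.8s = (0.8s² + 3s + 2)/s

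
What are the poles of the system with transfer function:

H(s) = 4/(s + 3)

Pole is where denominator = 0: s + 3 = 0, so s = -3.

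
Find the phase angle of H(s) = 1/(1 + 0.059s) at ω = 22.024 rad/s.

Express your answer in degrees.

Phase = -arctan(ωτ) = -arctan(22.024 × 0.059) = -52.4°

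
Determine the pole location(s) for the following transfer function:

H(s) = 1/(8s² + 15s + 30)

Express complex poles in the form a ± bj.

Discriminant = 15² - 4×8×30 = 225 - 960 = -735 < 0, so the poles are a complex conjugate pair s = (-15 ± j√735)/(2×8). Real part = -15/(2×8) = -15/16 = -0.9375; imaginary part = ±√735/(2×8) ≈ 1.6944. Poles: s = -0.9375 ± 1.6944j.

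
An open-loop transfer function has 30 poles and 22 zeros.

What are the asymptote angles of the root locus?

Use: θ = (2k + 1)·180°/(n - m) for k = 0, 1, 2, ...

n - m = 30 - 22 = 8. Angles: θk = (2k + 1)·180°/8 = 22.5°, 67.5°, 112.5°, 157.5°, 202.5°, 247.5°, 292.5°, 337.5°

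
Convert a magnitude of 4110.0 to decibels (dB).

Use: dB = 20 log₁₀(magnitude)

dB = 20 log₁₀(4110.0) = 72.3 dB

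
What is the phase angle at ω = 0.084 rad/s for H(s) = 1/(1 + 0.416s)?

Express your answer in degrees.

Phase = -arctan(ωτ) = -arctan(0.084 × 0.416) = -2.0°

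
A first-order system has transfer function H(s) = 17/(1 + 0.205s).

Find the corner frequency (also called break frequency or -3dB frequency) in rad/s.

Corner frequency = 1/τ = 1/0.205 = 4.878 rad/s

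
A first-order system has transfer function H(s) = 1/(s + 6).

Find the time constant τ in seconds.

For H(s) = 1/(s + 1/τ), the pole is at -1/τ = -6, so τ = 1/6 = 0.1667 s.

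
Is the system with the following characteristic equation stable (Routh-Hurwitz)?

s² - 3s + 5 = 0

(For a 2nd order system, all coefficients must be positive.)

Coefficients: 1, -3, 5. b=-3 not positive, so system is unstable.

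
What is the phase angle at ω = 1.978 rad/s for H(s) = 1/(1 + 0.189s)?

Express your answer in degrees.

Phase = -arctan(ωτ) = -arctan(1.978 × 0.189) = -20.5°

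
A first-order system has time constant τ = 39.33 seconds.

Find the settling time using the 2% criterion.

For first-order system, 2% settling time ≈ 4τ = 4 × 39.33 = 157.32 s.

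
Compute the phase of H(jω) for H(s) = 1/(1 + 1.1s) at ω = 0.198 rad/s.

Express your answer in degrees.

Phase = -arctan(ωτ) = -arctan(0.198 × 1.1) = -12.3°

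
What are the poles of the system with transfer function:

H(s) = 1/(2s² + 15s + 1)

Discriminant = 15² - 4×2×1 = 225 - 8 = 217 > 0, so two distinct real poles. Using quadratic formula: s = (-15 ± √217)/(2×2) = (-15 ± √217)/4, with √217 ≈ 14.7309. s₁ ≈ -0.0673, s₂ ≈ -7.4327. Poles: s₁ = -0.0673, s₂ = -7.4327.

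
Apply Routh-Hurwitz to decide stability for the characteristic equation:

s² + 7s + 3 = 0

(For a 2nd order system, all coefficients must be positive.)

Coefficients: 1, 7, 3. All positive, so system is stable.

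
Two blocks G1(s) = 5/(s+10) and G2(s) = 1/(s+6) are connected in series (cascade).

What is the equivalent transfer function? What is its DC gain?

Series: multiply transfer functions. G_eq = 5/(s+10) × 1/(s+6) = 5/((s+10)(s+6)). DC gain = 5/(10×6) = 0.0833.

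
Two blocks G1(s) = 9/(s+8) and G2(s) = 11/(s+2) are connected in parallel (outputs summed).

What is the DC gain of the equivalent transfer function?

Parallel: G_eq = G1 + G2. DC gain = G1(0) + G2(0) = 9/8 + 11/2 = 1.125 + 5.5 = 6.625.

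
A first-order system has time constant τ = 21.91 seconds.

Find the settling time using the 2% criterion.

For first-order system, 2% settling time ≈ 4τ = 4 × 21.91 = 87.64 s.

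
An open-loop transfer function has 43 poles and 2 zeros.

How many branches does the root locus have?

Root locus has n branches where n = number of poles = 43.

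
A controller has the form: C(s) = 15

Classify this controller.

This is a Proportional (P) controller.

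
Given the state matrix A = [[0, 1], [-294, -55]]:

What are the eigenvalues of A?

det(A - λI) = λ² - (-55)λ + 294 = (λ - (-6))(λ - (-49)). Eigenvalues: -6, -49.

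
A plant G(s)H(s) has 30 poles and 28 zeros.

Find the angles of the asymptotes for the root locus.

n - m = 30 - 28 = 2. Angles: θk = (2k + 1)·180°/2 = 90°, 270°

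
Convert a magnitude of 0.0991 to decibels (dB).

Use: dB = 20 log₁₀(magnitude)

dB = 20 log₁₀(0.0991) = -20.1 dB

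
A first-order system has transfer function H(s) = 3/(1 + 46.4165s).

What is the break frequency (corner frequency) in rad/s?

Corner frequency = 1/τ = 1/46.4165 = 0.022 rad/s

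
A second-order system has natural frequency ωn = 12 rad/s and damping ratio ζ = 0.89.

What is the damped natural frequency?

ωd = ωn√(1 - ζ²) = 12√(1 - 0.89²) = 5.47 rad/s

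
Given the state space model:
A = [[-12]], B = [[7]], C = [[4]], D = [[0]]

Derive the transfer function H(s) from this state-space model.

(sI - A)⁻¹ = 1/(s + 12). H(s) = 4 × 7/(s + 12) + 0 = 28/(s + 12).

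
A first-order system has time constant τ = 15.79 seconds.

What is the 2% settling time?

For first-order system, 2% settling time ≈ 4τ = 4 × 15.79 = 63.16 s.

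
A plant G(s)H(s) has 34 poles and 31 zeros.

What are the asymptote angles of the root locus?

n - m = 34 - 31 = 3. Angles: θk = (2k + 1)·180°/3 = 60°, 180°, 300°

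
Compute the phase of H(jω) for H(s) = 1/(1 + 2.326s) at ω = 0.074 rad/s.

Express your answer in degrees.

Phase = -arctan(ωτ) = -arctan(0.074 × 2.326) = -9.8°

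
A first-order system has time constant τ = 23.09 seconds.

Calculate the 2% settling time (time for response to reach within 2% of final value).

For first-order system, 2% settling time ≈ 4τ = 4 × 23.09 = 92.36 s.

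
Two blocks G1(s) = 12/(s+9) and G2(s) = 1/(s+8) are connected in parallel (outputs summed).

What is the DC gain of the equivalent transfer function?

Parallel: G_eq = G1 + G2. DC gain = G1(0) + G2(0) = 12/9 + 1/8 = 1.3333 + 0.125 = 1.4583.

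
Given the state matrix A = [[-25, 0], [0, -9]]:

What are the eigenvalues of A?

For diagonal matrix, eigenvalues are diagonal entries: λ₁ = -25, λ₂ = -9.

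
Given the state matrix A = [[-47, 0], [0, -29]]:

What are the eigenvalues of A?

For diagonal matrix, eigenvalues are diagonal entries: λ₁ = -47, λ₂ = -29.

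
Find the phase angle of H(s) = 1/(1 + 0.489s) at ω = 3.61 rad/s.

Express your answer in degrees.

Phase = -arctan(ωτ) = -arctan(3.61 × 0.489) = -60.5°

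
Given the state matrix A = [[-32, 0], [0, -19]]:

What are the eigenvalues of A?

For diagonal matrix, eigenvalues are diagonal entries: λ₁ = -32, λ₂ = -19.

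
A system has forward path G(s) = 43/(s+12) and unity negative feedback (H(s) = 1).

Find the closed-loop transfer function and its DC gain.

T(s) = G/(1+GH) = [43/(s+12)] / [1 + 43/(s+12)] = 43/(s+12+43) = 43/(s+55). DC gain = 43/55 = 0.7818.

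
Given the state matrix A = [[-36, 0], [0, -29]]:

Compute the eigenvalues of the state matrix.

For diagonal matrix, eigenvalues are diagonal entries: λ₁ = -36, λ₂ = -29.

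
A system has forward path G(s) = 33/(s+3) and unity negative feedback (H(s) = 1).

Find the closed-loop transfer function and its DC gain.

T(s) = G/(1+GH) = [33/(s+3)] / [1 + 33/(s+3)] = 33/(s+3+33) = 33/(s+36). DC gain = 33/36 = 0.9167.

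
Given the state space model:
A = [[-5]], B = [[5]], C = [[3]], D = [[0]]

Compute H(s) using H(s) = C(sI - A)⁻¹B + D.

(sI - A)⁻¹ = 1/(s + 5). H(s) = 3 × 5/(s + 5) + 0 = 15/(s + 5).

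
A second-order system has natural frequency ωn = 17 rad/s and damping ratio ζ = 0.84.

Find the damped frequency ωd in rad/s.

ωd = ωn√(1 - ζ²) = 17√(1 - 0.84²) = 9.22 rad/s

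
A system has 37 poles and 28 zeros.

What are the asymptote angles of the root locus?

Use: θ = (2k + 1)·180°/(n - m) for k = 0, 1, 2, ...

n - m = 37 - 28 = 9. Angles: θk = (2k + 1)·180°/9 = 20°, 60°, 100°, 140°, 180°, 220°, 260°, 300°, 340°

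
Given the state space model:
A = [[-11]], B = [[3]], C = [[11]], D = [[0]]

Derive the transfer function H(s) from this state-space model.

(sI - A)⁻¹ = 1/(s + 11). H(s) = 11 × 3/(s + 11) + 0 = 33/(s + 11).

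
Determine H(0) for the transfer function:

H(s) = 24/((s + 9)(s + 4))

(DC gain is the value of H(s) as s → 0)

DC gain = H(0) = 24/(9 × 4) = 24/36 = 0.6667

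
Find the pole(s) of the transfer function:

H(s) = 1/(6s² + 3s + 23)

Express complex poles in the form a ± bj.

Discriminant = 3² - 4×6×23 = 9 - 552 = -543 < 0, so the poles are a complex conjugate pair s = (-3 ± j√543)/(2×6). Real part = -3/(2×6) = -3/12 = -0.25; imaginary part = ±√543/(2×6) ≈ 1.9419. Poles: s = -0.25 ± 1.9419j.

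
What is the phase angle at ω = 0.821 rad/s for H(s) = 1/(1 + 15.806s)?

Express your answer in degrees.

Phase = -arctan(ωτ) = -arctan(0.821 × 15.806) = -85.6°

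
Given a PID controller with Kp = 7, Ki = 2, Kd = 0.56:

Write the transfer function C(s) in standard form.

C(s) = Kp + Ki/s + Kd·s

Substituting values: C(s) = 7 + 2/s + 0.56s = (0.56s² + 7s + 2)/s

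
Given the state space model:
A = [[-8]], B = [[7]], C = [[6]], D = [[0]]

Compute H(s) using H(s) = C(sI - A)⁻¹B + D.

(sI - A)⁻¹ = 1/(s + 8). H(s) = 6 × 7/(s + 8) + 0 = 42/(s + 8).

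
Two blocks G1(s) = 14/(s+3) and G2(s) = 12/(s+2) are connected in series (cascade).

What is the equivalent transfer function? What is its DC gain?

Series: multiply transfer functions. G_eq = 14/(s+3) × 12/(s+2) = 168/((s+3)(s+2)). DC gain = 168/(3×2) = 28.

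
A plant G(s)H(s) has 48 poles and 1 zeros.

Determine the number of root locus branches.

Root locus has n branches where n = number of poles = 48.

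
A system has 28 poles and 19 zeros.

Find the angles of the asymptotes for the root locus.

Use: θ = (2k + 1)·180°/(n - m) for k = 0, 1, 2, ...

n - m = 28 - 19 = 9. Angles: θk = (2k + 1)·180°/9 = 20°, 60°, 100°, 140°, 180°, 220°, 260°, 300°, 340°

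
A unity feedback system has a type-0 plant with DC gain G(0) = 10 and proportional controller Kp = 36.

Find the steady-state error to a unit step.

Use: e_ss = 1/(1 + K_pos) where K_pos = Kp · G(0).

K_pos = Kp · G(0) = 36 × 10 = 360. e_ss = 1/(1 + 360) = 0.0028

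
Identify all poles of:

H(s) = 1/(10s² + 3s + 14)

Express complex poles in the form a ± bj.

Discriminant = 3² - 4×10×14 = 9 - 560 = -551 < 0, so the poles are a complex conjugate pair s = (-3 ± j√551)/(2×10). Real part = -3/(2×10) = -3/20 = -0.15; imaginary part = ±√551/(2×10) ≈ 1.1737. Poles: s = -0.15 ± 1.1737j.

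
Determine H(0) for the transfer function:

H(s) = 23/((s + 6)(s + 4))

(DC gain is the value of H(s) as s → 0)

DC gain = H(0) = 23/(6 × 4) = 23/24 = 0.9583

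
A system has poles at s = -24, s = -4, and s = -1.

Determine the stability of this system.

All poles are in the left half-plane. System is stable.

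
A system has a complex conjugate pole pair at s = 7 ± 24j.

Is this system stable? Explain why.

Real part of poles is 7 (> 0, right half-plane). Unstable.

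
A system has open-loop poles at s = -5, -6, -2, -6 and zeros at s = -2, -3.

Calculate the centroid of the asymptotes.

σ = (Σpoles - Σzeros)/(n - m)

σ = (Σpoles - Σzeros)/(n - m) = (-19 - (-5))/(4 - 2) = -14/2 = -7.0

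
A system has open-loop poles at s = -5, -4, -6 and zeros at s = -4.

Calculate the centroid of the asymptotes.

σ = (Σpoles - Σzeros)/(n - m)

σ = (Σpoles - Σzeros)/(n - m) = (-15 - (-4))/(3 - 1) = -11/2 = -5.5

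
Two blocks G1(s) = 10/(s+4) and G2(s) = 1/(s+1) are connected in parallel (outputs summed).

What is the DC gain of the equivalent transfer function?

Parallel: G_eq = G1 + G2. DC gain = G1(0) + G2(0) = 10/4 + 1/1 = 2.5 + 1 = 3.5.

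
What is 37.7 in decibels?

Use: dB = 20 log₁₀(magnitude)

dB = 20 log₁₀(37.7) = 31.5 dB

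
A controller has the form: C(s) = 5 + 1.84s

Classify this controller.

This is a Proportional-Derivative (PD) controller.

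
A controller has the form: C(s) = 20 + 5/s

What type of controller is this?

This is a Proportional-Integral (PI) controller.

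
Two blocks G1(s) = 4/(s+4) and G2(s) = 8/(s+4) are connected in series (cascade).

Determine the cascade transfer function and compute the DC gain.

Series: multiply transfer functions. G_eq = 4/(s+4) × 8/(s+4) = 32/((s+4)(s+4)). DC gain = 32/(4×4) = 2.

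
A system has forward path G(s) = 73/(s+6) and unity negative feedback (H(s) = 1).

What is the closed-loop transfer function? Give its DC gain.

T(s) = G/(1+GH) = [73/(s+6)] / [1 + 73/(s+6)] = 73/(s+6+73) = 73/(s+79). DC gain = 73/79 = 0.9241.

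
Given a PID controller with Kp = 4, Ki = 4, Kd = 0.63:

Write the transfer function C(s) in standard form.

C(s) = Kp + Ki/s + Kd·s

Substituting values: C(s) = 4 + 4/s + 0.63s = (0.63s² + 4s + 4)/s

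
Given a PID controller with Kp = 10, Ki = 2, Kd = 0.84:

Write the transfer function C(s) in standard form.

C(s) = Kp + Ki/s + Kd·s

Substituting values: C(s) = 10 + 2/s + 0.84s = (0.84s² + 10s + 2)/s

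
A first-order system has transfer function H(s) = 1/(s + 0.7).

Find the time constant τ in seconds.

For H(s) = 1/(s + 1/τ), the pole is at -1/τ = -0.7, so τ = 1/0.7 = 1.4286 s.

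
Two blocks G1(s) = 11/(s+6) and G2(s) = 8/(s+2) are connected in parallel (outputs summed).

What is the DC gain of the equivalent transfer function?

Parallel: G_eq = G1 + G2. DC gain = G1(0) + G2(0) = 11/6 + 8/2 = 1.8333 + 4 = 5.8333.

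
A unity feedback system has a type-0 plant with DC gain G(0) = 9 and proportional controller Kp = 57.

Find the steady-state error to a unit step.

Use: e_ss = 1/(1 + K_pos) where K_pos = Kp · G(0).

K_pos = Kp · G(0) = 57 × 9 = 513. e_ss = 1/(1 + 513) = 0.0019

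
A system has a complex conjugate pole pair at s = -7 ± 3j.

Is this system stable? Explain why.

Real part of poles is -7 (< 0, left half-plane). Stable.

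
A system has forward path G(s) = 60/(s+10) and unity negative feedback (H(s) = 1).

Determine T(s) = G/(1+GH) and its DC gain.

T(s) = G/(1+GH) = [60/(s+10)] / [1 + 60/(s+10)] = 60/(s+10+60) = 60/(s+70). DC gain = 60/70 = 0.8571.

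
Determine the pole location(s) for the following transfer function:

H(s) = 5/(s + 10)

Pole is where denominator = 0: s + 10 = 0, so s = -10.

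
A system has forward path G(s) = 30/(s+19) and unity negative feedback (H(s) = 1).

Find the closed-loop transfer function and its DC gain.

T(s) = G/(1+GH) = [30/(s+19)] / [1 + 30/(s+19)] = 30/(s+19+30) = 30/(s+49). DC gain = 30/49 = 0.6122.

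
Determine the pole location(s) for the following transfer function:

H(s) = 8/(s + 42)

Pole is where denominator = 0: s + 42 = 0, so s = -42.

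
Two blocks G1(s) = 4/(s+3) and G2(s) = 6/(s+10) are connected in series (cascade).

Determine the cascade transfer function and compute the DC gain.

Series: multiply transfer functions. G_eq = 4/(s+3) × 6/(s+10) = 24/((s+3)(s+10)). DC gain = 24/(3×10) = 0.8.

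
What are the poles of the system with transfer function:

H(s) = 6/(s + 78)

Pole is where denominator = 0: s + 78 = 0, so s = -78.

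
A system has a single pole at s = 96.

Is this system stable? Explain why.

Pole at s = 96 is in the right half-plane. Unstable.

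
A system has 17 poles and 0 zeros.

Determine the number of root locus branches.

Root locus has n branches where n = number of poles = 17.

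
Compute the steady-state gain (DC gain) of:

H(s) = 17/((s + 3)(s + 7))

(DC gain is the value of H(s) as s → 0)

DC gain = H(0) = 17/(3 × 7) = 17/21 = 0.8095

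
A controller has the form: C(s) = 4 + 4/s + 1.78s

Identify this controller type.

This is a Proportional-Integral-Derivative (PID) controller.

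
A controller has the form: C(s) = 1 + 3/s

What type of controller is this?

This is a Proportional-Integral (PI) controller.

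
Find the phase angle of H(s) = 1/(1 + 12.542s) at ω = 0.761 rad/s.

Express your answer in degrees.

Phase = -arctan(ωτ) = -arctan(0.761 × 12.542) = -84.0°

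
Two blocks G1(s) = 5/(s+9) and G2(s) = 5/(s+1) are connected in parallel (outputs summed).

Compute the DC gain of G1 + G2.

Parallel: G_eq = G1 + G2. DC gain = G1(0) + G2(0) = 5/9 + 5/1 = 0.5556 + 5 = 5.5556.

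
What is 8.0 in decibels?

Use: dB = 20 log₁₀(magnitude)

dB = 20 log₁₀(8.0) = 18.1 dB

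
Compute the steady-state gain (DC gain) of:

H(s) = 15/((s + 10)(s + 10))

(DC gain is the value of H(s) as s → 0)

DC gain = H(0) = 15/(10 × 10) = 15/100 = 0.15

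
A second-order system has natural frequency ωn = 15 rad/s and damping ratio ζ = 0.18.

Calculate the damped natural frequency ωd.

ωd = ωn√(1 - ζ²) = 15√(1 - 0.18²) = 14.75 rad/s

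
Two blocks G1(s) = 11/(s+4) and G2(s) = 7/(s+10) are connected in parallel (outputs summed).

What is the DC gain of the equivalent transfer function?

Parallel: G_eq = G1 + G2. DC gain = G1(0) + G2(0) = 11/4 + 7/10 = 2.75 + 0.7 = 3.45.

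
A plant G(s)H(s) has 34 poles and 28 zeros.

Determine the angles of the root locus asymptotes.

n - m = 34 - 28 = 6. Angles: θk = (2k + 1)·180°/6 = 30°, 90°, 150°, 210°, 270°, 330°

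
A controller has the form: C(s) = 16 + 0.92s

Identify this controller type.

This is a Proportional-Derivative (PD) controller.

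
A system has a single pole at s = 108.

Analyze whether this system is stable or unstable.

Pole at s = 108 is in the right half-plane. Unstable.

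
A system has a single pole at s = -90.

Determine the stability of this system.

Pole at s = -90 is in the left half-plane. Stable.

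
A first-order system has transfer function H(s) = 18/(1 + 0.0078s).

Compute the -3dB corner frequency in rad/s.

Corner frequency = 1/τ = 1/0.0078 = 128.205 rad/s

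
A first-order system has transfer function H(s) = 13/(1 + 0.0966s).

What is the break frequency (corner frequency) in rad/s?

Corner frequency = 1/τ = 1/0.0966 = 10.352 rad/s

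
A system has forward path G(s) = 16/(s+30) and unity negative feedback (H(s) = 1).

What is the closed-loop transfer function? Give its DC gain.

T(s) = G/(1+GH) = [16/(s+30)] / [1 + 16/(s+30)] = 16/(s+30+16) = 16/(s+46). DC gain = 16/46 = 0.3478.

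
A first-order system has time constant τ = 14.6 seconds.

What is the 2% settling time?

For first-order system, 2% settling time ≈ 4τ = 4 × 14.6 = 58.4 s.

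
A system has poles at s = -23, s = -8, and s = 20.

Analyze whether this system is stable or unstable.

Pole(s) at s = 20 are not in the left half-plane. System is unstable.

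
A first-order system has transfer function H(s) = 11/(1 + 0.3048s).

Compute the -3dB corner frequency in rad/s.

Corner frequency = 1/τ = 1/0.3048 = 3.281 rad/s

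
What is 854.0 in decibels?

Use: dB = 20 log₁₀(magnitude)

dB = 20 log₁₀(854.0) = 58.6 dB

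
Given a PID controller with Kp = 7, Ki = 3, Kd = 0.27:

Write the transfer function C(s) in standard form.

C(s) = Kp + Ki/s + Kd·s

Substituting values: C(s) = 7 + 3/s + 0.27s = (0.27s² + 7s + 3)/s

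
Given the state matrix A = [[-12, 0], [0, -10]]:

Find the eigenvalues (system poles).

For diagonal matrix, eigenvalues are diagonal entries: λ₁ = -12, λ₂ = -10.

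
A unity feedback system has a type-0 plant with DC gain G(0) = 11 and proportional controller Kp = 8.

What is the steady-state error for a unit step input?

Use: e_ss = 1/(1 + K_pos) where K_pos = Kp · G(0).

K_pos = Kp · G(0) = 8 × 11 = 88. e_ss = 1/(1 + 88) = 0.0112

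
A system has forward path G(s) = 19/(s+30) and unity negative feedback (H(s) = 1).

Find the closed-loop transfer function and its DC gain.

T(s) = G/(1+GH) = [19/(s+30)] / [1 + 19/(s+30)] = 19/(s+30+19) = 19/(s+49). DC gain = 19/49 = 0.3878.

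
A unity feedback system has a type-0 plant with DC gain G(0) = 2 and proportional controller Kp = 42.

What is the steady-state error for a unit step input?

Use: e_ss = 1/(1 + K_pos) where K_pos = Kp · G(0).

K_pos = Kp · G(0) = 42 × 2 = 84. e_ss = 1/(1 + 84) = 0.0118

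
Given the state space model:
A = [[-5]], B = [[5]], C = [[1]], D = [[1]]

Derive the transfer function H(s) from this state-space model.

(sI - A)⁻¹ = 1/(s + 5). H(s) = 1×5/(s + 5) + 1 = (s + 10)/(s + 5).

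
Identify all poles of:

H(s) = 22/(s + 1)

Pole is where denominator = 0: s + 1 = 0, so s = -1.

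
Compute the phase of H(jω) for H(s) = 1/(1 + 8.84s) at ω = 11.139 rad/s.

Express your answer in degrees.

Phase = -arctan(ωτ) = -arctan(11.139 × 8.84) = -89.4°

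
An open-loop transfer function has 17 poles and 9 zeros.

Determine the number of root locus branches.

Root locus has n branches where n = number of poles = 17.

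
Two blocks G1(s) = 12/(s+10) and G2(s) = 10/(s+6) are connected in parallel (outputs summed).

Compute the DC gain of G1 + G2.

Parallel: G_eq = G1 + G2. DC gain = G1(0) + G2(0) = 12/10 + 10/6 = 1.2 + 1.6667 = 2.8667.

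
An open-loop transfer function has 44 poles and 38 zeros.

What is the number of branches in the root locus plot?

Root locus has n branches where n = number of poles = 44.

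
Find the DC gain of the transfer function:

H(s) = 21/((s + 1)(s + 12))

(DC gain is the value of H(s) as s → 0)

DC gain = H(0) = 21/(1 × 12) = 21/12 = 1.75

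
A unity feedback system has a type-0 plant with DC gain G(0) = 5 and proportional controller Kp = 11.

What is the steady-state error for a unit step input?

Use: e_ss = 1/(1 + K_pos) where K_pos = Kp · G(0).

K_pos = Kp · G(0) = 11 × 5 = 55. e_ss = 1/(1 + 55) = 0.0179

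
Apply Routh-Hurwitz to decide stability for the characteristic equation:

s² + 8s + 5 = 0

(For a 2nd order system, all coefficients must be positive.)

Coefficients: 1, 8, 5. All positive, so system is stable.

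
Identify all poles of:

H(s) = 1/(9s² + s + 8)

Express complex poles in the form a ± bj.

Discriminant = 1² - 4×9×8 = 1 - 288 = -287 < 0, so the poles are a complex conjugate pair s = (-1 ± j√287)/(2×9). Real part = -1/(2×9) = -1/18 ≈ -0.0556; imaginary part = ±√287/(2×9) ≈ 0.9412. Poles: s = -0.0556 ± 0.9412j.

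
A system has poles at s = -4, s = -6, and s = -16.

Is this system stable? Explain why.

All poles are in the left half-plane. System is stable.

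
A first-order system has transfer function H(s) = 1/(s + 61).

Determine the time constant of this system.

For H(s) = 1/(s + 1/τ), the pole is at -1/τ = -61, so τ = 1/61 = 0.0164 s.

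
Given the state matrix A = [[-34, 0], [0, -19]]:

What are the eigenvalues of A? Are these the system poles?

For diagonal matrix, eigenvalues are diagonal entries: λ₁ = -34, λ₂ = -19. Eigenvalues of A = system poles.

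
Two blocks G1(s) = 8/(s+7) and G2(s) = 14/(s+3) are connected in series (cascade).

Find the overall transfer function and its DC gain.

Series: multiply transfer functions. G_eq = 8/(s+7) × 14/(s+3) = 112/((s+7)(s+3)). DC gain = 112/(7×3) = 5.3333.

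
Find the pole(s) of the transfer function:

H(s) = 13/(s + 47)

Pole is where denominator = 0: s + 47 = 0, so s = -47.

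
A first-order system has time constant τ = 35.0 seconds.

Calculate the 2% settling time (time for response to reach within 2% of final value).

For first-order system, 2% settling time ≈ 4τ = 4 × 35.0 = 140.0 s.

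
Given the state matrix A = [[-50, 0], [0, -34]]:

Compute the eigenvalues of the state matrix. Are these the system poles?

For diagonal matrix, eigenvalues are diagonal entries: λ₁ = -50, λ₂ = -34. Eigenvalues of A = system poles.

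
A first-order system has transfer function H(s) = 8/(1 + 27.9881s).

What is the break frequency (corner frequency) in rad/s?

Corner frequency = 1/τ = 1/27.9881 = 0.036 rad/s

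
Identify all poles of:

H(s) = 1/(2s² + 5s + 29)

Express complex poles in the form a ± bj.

Discriminant = 5² - 4×2×29 = 25 - 232 = -207 < 0, so the poles are a complex conjugate pair s = (-5 ± j√207)/(2×2). Real part = -5/(2×2) = -5/4 = -1.25; imaginary part = ±√207/(2×2) ≈ 3.5969. Poles: s = -1.25 ± 3.5969j.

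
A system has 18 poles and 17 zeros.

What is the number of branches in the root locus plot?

Root locus has n branches where n = number of poles = 18.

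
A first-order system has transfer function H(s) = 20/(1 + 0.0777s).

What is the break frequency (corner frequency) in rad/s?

Corner frequency = 1/τ = 1/0.0777 = 12.87 rad/s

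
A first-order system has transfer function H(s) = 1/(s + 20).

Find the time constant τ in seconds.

For H(s) = 1/(s + 1/τ), the pole is at -1/τ = -20, so τ = 1/20 = 0.05 s.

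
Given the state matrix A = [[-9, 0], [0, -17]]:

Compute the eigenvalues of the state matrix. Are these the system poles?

For diagonal matrix, eigenvalues are diagonal entries: λ₁ = -9, λ₂ = -17. Eigenvalues of A = system poles.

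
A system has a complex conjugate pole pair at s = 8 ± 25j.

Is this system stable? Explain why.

Real part of poles is 8 (> 0, right half-plane). Unstable.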